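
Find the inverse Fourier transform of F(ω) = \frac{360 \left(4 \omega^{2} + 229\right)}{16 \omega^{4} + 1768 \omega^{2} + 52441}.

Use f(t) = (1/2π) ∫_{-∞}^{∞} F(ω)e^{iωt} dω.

f(t) = 6 e^{- \frac{15 \left|{t}\right|}{2}} \cos{\left(\left|{t}\right| \right)}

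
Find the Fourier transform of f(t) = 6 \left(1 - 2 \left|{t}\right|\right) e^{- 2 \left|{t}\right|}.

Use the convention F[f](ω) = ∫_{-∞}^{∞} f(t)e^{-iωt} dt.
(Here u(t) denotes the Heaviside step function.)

F(ω) = \frac{48 \omega^{2}}{\left(\omega^{2} + 4\right)^{2}}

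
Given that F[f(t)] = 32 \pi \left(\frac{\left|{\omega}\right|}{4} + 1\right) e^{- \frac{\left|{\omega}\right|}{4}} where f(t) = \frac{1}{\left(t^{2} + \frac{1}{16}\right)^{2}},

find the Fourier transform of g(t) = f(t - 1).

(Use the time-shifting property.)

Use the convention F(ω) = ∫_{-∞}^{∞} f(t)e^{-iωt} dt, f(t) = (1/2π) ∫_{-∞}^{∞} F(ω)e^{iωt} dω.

F[g](ω) = 8 \pi \left(\left|{\omega}\right| + 4\right) e^{- i \omega - \frac{\left|{\omega}\right|}{4}}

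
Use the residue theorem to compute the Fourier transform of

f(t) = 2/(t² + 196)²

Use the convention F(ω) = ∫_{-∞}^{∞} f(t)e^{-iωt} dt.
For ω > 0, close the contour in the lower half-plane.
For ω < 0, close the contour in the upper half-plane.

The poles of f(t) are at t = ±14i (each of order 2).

Let g(z) = f(z)e^{-iωz}; for large |z| the factor e^{-iωz} decays in the lower half-plane when ω > 0 and in the upper half-plane when ω < 0.

Case ω > 0 (lower half-plane, clockwise contour ⇒ F(ω) = -2πi·ΣRes):
  Res_{z = - 14 i} g(z) = \frac{i \left(14 \omega + 1\right) e^{- 14 \omega}}{5488} (pole of order 2)
  F(ω) = -2πi·ΣRes = \frac{\pi \left(14 \omega + 1\right) e^{- 14 \omega}}{2744}

Case ω < 0 (upper half-plane, counterclockwise contour ⇒ F(ω) = +2πi·ΣRes):
  Res_{z = 14 i} g(z) = \frac{i \left(14 \omega - 1\right) e^{14 \omega}}{5488} (pole of order 2)
  F(ω) = 2πi·ΣRes = \frac{\pi \left(1 - 14 \omega\right) e^{14 \omega}}{2744}

Both cases combine into a single formula in |ω|:

F(ω) = \frac{\pi \left(14 \left|{\omega}\right| + 1\right) e^{- 14 \left|{\omega}\right|}}{2744}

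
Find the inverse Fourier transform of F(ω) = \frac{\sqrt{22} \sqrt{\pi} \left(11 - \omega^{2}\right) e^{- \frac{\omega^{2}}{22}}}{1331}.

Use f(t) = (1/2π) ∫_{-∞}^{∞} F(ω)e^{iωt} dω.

f(t) = t^{2} e^{- \frac{11 t^{2}}{2}}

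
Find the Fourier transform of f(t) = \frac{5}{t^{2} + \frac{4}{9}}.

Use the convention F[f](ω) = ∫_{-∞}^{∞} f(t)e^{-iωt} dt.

F(ω) = \frac{15 \pi e^{- \frac{2 \left|{\omega}\right|}{3}}}{2}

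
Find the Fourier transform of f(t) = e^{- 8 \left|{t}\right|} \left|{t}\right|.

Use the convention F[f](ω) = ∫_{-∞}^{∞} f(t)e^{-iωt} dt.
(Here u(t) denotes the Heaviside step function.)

F(ω) = \frac{2 \left(64 - \omega^{2}\right)}{\left(\omega^{2} + 64\right)^{2}}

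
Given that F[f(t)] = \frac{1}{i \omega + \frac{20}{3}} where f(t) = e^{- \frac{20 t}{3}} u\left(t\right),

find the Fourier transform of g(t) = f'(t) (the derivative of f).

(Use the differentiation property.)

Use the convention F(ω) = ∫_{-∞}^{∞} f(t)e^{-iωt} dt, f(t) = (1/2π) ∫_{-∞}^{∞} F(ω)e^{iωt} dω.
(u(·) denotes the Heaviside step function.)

F[g](ω) = \frac{3 \omega}{3 \omega - 20 i}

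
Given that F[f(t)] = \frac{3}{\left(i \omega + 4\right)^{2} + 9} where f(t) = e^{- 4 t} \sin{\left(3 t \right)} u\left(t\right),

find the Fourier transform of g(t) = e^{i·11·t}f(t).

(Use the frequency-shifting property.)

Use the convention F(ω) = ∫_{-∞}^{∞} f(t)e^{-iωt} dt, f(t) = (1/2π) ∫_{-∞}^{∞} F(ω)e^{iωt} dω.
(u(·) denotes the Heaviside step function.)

F[g](ω) = \frac{3}{\left(i \left(\omega - 11\right) + 4\right)^{2} + 9}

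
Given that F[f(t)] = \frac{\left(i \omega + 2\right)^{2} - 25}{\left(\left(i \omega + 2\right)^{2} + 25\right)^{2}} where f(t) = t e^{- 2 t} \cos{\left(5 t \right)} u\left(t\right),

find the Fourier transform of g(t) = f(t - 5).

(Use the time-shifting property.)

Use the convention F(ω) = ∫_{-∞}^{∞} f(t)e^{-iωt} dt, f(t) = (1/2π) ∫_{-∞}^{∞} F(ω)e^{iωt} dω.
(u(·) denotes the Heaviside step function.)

F[g](ω) = \frac{\left(\left(i \omega + 2\right)^{2} - 25\right) e^{- 5 i \omega}}{\left(\left(i \omega + 2\right)^{2} + 25\right)^{2}}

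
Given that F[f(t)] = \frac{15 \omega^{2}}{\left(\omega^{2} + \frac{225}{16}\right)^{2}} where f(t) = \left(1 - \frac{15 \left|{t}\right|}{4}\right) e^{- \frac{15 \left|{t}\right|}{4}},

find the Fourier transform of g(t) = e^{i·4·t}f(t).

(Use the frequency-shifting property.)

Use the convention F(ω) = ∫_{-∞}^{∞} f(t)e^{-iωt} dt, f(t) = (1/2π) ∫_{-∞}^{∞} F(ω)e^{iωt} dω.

F[g](ω) = \frac{3840 \left(\omega - 4\right)^{2}}{\left(16 \left(\omega - 4\right)^{2} + 225\right)^{2}}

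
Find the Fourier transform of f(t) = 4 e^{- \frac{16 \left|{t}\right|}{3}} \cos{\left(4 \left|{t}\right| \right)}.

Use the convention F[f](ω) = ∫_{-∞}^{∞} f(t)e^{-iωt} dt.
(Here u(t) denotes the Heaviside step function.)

F(ω) = \frac{384 \left(9 \omega^{2} + 400\right)}{81 \omega^{4} + 2016 \omega^{2} + 160000}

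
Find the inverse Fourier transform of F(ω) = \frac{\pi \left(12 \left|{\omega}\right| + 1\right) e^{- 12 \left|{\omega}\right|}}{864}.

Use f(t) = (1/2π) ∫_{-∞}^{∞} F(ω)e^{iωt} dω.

f(t) = \frac{4}{\left(t^{2} + 144\right)^{2}}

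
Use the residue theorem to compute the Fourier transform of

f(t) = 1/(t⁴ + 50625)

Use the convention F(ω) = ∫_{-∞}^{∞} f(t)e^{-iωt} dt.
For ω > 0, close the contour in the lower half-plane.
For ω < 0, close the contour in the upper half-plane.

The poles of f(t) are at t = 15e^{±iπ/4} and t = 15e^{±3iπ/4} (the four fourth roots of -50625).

Let g(z) = f(z)e^{-iωz}; for large |z| the factor e^{-iωz} decays in the lower half-plane when ω > 0 and in the upper half-plane when ω < 0.

Case ω > 0 (lower half-plane, clockwise contour ⇒ F(ω) = -2πi·ΣRes):
  Res_{z = - \frac{15 \sqrt{2}}{2} - \frac{15 \sqrt{2} i}{2}} g(z) = \frac{\sqrt{2} i \left(1 - i\right) e^{\frac{15 \sqrt{2} \omega \left(-1 + i\right)}{2}}}{27000}
  Res_{z = \frac{15 \sqrt{2}}{2} - \frac{15 \sqrt{2} i}{2}} g(z) = \frac{\sqrt{2} i \left(1 + i\right) e^{- \frac{15 \sqrt{2} \omega \left(1 + i\right)}{2}}}{27000}
  F(ω) = -2πi·ΣRes = \frac{\sqrt{2} \pi \left(1 - i\right) \left(e^{15 \sqrt{2} i \omega} + i\right) e^{- \frac{15 \sqrt{2} \omega \left(1 + i\right)}{2}}}{13500} = \frac{\pi e^{- \frac{15 \sqrt{2} \omega}{2}} \sin{\left(\frac{15 \sqrt{2} \omega}{2} + \frac{\pi}{4} \right)}}{3375}

Case ω < 0 (upper half-plane, counterclockwise contour ⇒ F(ω) = +2πi·ΣRes):
  Res_{z = \frac{15 \sqrt{2}}{2} + \frac{15 \sqrt{2} i}{2}} g(z) = \frac{\sqrt{2} i \left(-1 + i\right) e^{\frac{15 \sqrt{2} \omega \left(1 - i\right)}{2}}}{27000}
  Res_{z = - \frac{15 \sqrt{2}}{2} + \frac{15 \sqrt{2} i}{2}} g(z) = \frac{\sqrt{2} \left(1 - i\right) e^{\frac{15 \sqrt{2} \omega \left(1 + i\right)}{2}}}{27000}
  F(ω) = 2πi·ΣRes = - \frac{\sqrt{2} i \pi \left(i \left(1 - i\right) e^{\frac{15 \sqrt{2} \omega \left(1 - i\right)}{2}} - \left(1 - i\right) e^{\frac{15 \sqrt{2} \omega \left(1 + i\right)}{2}}\right)}{13500} = \frac{\pi e^{\frac{15 \sqrt{2} \omega}{2}} \cos{\left(\frac{15 \sqrt{2} \omega}{2} + \frac{\pi}{4} \right)}}{3375}

Both cases combine into a single formula in |ω|:

F(ω) = \frac{\pi e^{- \frac{15 \sqrt{2} \left|{\omega}\right|}{2}} \sin{\left(\frac{15 \sqrt{2} \left|{\omega}\right|}{2} + \frac{\pi}{4} \right)}}{3375}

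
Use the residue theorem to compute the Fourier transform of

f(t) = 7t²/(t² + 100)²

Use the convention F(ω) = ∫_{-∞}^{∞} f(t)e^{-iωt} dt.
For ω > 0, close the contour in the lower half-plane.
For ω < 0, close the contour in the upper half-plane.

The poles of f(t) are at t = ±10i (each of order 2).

Let g(z) = f(z)e^{-iωz}; for large |z| the factor e^{-iωz} decays in the lower half-plane when ω > 0 and in the upper half-plane when ω < 0.

Case ω > 0 (lower half-plane, clockwise contour ⇒ F(ω) = -2πi·ΣRes):
  Res_{z = - 10 i} g(z) = \frac{7 i \left(1 - 10 \omega\right) e^{- 10 \omega}}{40} (pole of order 2)
  F(ω) = -2πi·ΣRes = \frac{7 \pi \left(1 - 10 \omega\right) e^{- 10 \omega}}{20}

Case ω < 0 (upper half-plane, counterclockwise contour ⇒ F(ω) = +2πi·ΣRes):
  Res_{z = 10 i} g(z) = \frac{7 i \left(- 10 \omega - 1\right) e^{10 \omega}}{40} (pole of order 2)
  F(ω) = 2πi·ΣRes = \frac{7 \pi \left(10 \omega + 1\right) e^{10 \omega}}{20}

Both cases combine into a single formula in |ω|:

F(ω) = \frac{7 \pi \left(1 - 10 \left|{\omega}\right|\right) e^{- 10 \left|{\omega}\right|}}{20}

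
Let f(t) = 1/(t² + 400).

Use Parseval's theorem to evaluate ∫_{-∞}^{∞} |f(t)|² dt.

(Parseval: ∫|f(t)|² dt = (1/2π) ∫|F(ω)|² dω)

∫|f(t)|² dt = \frac{\pi}{16000}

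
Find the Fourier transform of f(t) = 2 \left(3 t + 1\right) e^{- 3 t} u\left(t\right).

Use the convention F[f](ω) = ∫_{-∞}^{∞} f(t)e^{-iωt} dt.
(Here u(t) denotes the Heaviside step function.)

F(ω) = \frac{2 \left(- i \omega - 6\right)}{\omega^{2} - 6 i \omega - 9}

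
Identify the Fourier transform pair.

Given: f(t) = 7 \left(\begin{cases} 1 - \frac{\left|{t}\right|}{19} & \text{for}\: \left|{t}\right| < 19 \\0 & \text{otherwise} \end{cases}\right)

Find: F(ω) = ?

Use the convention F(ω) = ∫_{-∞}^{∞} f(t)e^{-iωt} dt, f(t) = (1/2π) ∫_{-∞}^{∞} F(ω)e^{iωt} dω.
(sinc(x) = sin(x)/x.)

F(ω) = 133 \operatorname{sinc}^{2}{\left(\frac{19 \omega}{2} \right)}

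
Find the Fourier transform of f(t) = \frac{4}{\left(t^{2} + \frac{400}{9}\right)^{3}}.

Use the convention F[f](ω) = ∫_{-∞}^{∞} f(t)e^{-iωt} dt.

F(ω) = \frac{27 \pi \left(400 \omega^{2} + 180 \left|{\omega}\right| + 27\right) e^{- \frac{20 \left|{\omega}\right|}{3}}}{6400000}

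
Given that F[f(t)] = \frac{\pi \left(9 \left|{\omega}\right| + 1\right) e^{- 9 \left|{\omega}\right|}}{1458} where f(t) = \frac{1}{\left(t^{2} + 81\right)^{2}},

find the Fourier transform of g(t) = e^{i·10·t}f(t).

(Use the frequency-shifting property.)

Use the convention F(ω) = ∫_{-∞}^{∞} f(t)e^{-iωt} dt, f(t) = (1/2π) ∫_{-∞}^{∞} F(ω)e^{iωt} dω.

F[g](ω) = \frac{\pi \left(9 \left|{\omega - 10}\right| + 1\right) e^{- 9 \left|{\omega - 10}\right|}}{1458}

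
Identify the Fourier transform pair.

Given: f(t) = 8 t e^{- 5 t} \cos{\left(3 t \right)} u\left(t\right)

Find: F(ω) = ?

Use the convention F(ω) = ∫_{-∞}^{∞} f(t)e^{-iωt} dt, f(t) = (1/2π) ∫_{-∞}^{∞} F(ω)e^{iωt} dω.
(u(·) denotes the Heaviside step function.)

F(ω) = \frac{8 \left(\left(i \omega + 5\right)^{2} - 9\right)}{\left(\left(i \omega + 5\right)^{2} + 9\right)^{2}}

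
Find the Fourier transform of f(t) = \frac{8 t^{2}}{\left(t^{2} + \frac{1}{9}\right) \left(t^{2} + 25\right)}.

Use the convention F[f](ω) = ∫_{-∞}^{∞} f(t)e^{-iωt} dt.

F(ω) = \frac{45 \pi e^{- 5 \left|{\omega}\right|}}{28} - \frac{3 \pi e^{- \frac{\left|{\omega}\right|}{3}}}{28}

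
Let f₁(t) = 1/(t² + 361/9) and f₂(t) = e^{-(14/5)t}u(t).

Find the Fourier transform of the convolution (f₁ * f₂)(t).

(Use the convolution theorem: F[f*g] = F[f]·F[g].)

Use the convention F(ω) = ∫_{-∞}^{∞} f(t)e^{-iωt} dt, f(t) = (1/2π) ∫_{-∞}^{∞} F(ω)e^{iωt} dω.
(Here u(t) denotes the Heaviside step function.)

F[f₁*f₂](ω) = \frac{15 \pi e^{- \frac{19 \left|{\omega}\right|}{3}}}{19 \left(5 i \omega + 14\right)}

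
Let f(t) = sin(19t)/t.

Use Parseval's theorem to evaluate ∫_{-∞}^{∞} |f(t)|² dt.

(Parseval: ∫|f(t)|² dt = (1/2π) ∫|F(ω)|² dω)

∫|f(t)|² dt = 19 \pi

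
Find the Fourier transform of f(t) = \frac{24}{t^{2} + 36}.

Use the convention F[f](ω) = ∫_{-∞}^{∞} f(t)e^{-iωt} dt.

F(ω) = 4 \pi e^{- 6 \left|{\omega}\right|}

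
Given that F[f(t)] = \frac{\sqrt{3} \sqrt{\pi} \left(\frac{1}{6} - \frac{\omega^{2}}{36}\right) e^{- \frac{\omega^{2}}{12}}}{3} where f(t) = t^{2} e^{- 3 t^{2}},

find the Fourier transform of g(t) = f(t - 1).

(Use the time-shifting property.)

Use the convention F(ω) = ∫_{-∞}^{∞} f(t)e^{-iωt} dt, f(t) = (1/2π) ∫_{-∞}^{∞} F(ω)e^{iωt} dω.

F[g](ω) = \frac{\sqrt{3} \sqrt{\pi} \left(6 - \omega^{2}\right) e^{- \omega \left(\frac{\omega}{12} + i\right)}}{108}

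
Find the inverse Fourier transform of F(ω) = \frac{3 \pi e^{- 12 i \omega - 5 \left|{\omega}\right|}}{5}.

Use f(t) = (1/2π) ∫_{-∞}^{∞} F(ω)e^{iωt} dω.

f(t) = \frac{3}{\left(t - 12\right)^{2} + 25}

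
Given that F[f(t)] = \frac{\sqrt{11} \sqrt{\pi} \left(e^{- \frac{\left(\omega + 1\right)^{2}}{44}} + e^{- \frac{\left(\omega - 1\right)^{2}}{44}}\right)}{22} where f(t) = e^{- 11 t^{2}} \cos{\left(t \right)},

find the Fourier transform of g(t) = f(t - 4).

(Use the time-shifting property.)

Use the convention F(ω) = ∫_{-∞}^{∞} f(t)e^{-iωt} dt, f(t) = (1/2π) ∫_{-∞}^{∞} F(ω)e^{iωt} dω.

F[g](ω) = \frac{\sqrt{11} \sqrt{\pi} \left(e^{\frac{\omega}{11}} + 1\right) e^{- \frac{\omega^{2}}{44} - \frac{\omega}{22} - 4 i \omega - \frac{1}{44}}}{22}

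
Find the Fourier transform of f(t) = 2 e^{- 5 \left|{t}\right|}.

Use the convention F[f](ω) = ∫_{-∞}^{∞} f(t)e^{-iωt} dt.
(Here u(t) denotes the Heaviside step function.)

F(ω) = \frac{20}{\omega^{2} + 25}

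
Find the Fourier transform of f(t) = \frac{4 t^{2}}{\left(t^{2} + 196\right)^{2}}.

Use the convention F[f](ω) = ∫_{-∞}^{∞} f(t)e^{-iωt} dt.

F(ω) = \frac{\pi \left(1 - 14 \left|{\omega}\right|\right) e^{- 14 \left|{\omega}\right|}}{7}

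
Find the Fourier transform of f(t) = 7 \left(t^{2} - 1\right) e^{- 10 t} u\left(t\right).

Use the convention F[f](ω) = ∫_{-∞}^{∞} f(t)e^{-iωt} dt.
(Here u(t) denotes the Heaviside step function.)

F(ω) = \frac{7 \left(2 i \omega - \left(i \omega + 10\right)^{3} + 20\right)}{\left(i \omega + 10\right)^{4}}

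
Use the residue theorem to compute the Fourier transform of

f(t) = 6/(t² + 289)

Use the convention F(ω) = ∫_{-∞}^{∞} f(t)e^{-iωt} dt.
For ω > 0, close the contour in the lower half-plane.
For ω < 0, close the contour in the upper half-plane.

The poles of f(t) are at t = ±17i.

Let g(z) = f(z)e^{-iωz}; for large |z| the factor e^{-iωz} decays in the lower half-plane when ω > 0 and in the upper half-plane when ω < 0.

Case ω > 0 (lower half-plane, clockwise contour ⇒ F(ω) = -2πi·ΣRes):
  Res_{z = - 17 i} g(z) = \frac{3 i e^{- 17 \omega}}{17}
  F(ω) = -2πi·ΣRes = \frac{6 \pi e^{- 17 \omega}}{17}

Case ω < 0 (upper half-plane, counterclockwise contour ⇒ F(ω) = +2πi·ΣRes):
  Res_{z = 17 i} g(z) = - \frac{3 i e^{17 \omega}}{17}
  F(ω) = 2πi·ΣRes = \frac{6 \pi e^{17 \omega}}{17}

Both cases combine into a single formula in |ω|:

F(ω) = \frac{6 \pi e^{- 17 \left|{\omega}\right|}}{17}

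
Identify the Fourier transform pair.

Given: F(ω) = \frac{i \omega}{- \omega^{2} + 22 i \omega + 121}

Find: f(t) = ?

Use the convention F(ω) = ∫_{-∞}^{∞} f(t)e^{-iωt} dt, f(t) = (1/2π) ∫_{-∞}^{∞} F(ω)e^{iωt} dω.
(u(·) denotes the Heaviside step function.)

f(t) = \left(1 - 11 t\right) e^{- 11 t} u\left(t\right)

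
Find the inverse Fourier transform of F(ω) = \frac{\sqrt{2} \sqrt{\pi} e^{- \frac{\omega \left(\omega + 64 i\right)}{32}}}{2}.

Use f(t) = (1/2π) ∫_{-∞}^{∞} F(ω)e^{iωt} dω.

f(t) = 2 e^{- 8 \left(t - 2\right)^{2}}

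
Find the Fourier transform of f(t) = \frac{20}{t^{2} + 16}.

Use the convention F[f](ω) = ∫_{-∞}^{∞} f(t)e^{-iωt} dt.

F(ω) = 5 \pi e^{- 4 \left|{\omega}\right|}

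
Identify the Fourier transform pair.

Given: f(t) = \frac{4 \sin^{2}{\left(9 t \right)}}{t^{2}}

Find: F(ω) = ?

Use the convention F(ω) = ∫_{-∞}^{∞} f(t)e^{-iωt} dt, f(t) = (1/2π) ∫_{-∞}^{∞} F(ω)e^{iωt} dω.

F(ω) = \begin{cases} 2 \pi \left(18 - \left|{\omega}\right|\right) & \text{for}\: \omega > -18 \wedge \omega < 18 \\0 & \text{otherwise} \end{cases}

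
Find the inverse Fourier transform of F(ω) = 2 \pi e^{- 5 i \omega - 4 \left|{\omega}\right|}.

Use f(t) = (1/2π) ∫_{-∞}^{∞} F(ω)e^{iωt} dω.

f(t) = \frac{8}{\left(t - 5\right)^{2} + 16}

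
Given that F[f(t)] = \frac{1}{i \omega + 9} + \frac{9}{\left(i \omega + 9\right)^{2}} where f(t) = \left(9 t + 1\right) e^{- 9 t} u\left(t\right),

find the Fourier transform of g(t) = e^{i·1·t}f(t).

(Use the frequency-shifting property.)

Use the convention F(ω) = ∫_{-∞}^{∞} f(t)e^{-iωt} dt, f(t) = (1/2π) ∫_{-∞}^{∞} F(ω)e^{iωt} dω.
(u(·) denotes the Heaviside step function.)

F[g](ω) = \frac{- i \omega - 18 + i}{\omega^{2} + \omega \left(-2 - 18 i\right) - 80 + 18 i}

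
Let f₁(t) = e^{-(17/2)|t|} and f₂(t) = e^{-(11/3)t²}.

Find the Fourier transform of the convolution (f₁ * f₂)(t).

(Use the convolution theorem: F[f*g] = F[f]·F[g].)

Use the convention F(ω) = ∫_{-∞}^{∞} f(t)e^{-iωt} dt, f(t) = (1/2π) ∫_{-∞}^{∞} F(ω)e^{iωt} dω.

F[f₁*f₂](ω) = \frac{68 \sqrt{33} \sqrt{\pi} e^{- \frac{3 \omega^{2}}{44}}}{11 \left(4 \omega^{2} + 289\right)}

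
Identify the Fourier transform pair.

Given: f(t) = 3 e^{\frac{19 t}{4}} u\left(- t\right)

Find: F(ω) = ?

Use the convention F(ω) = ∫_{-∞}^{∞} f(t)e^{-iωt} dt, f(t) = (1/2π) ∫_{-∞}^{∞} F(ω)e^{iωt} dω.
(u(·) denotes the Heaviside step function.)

F(ω) = - \frac{12}{4 i \omega - 19}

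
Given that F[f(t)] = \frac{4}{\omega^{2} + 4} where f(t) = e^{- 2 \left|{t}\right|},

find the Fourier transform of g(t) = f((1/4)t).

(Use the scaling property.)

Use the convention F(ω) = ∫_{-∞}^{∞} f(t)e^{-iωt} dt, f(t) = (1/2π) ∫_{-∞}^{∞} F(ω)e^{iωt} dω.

F[g](ω) = \frac{4}{4 \omega^{2} + 1}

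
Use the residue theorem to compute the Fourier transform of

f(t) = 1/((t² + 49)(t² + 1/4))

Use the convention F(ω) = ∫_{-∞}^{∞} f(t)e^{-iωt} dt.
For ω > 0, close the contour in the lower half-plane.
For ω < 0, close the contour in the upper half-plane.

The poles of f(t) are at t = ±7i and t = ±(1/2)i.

Let g(z) = f(z)e^{-iωz}; for large |z| the factor e^{-iωz} decays in the lower half-plane when ω > 0 and in the upper half-plane when ω < 0.

Case ω > 0 (lower half-plane, clockwise contour ⇒ F(ω) = -2πi·ΣRes):
  Res_{z = - 7 i} g(z) = - \frac{2 i e^{- 7 \omega}}{1365}
  Res_{z = - \frac{i}{2}} g(z) = \frac{4 i e^{- \frac{\omega}{2}}}{195}
  F(ω) = -2πi·ΣRes = - \frac{4 \pi e^{- 7 \omega}}{1365} + \frac{8 \pi e^{- \frac{\omega}{2}}}{195}

Case ω < 0 (upper half-plane, counterclockwise contour ⇒ F(ω) = +2πi·ΣRes):
  Res_{z = 7 i} g(z) = \frac{2 i e^{7 \omega}}{1365}
  Res_{z = \frac{i}{2}} g(z) = - \frac{4 i e^{\frac{\omega}{2}}}{195}
  F(ω) = 2πi·ΣRes = \frac{4 \pi \left(14 e^{\frac{\omega}{2}} - e^{7 \omega}\right)}{1365}

Both cases combine into a single formula in |ω|:

F(ω) = - \frac{4 \pi e^{- 7 \left|{\omega}\right|}}{1365} + \frac{8 \pi e^{- \frac{\left|{\omega}\right|}{2}}}{195}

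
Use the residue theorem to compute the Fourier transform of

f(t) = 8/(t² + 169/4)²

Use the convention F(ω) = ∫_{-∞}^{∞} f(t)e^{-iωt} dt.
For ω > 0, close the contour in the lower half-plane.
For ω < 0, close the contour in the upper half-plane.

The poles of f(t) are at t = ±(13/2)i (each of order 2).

Let g(z) = f(z)e^{-iωz}; for large |z| the factor e^{-iωz} decays in the lower half-plane when ω > 0 and in the upper half-plane when ω < 0.

Case ω > 0 (lower half-plane, clockwise contour ⇒ F(ω) = -2πi·ΣRes):
  Res_{z = - \frac{13 i}{2}} g(z) = \frac{8 i \left(13 \omega + 2\right) e^{- \frac{13 \omega}{2}}}{2197} (pole of order 2)
  F(ω) = -2πi·ΣRes = \frac{16 \pi \left(13 \omega + 2\right) e^{- \frac{13 \omega}{2}}}{2197}

Case ω < 0 (upper half-plane, counterclockwise contour ⇒ F(ω) = +2πi·ΣRes):
  Res_{z = \frac{13 i}{2}} g(z) = \frac{8 i \left(13 \omega - 2\right) e^{\frac{13 \omega}{2}}}{2197} (pole of order 2)
  F(ω) = 2πi·ΣRes = \frac{16 \pi \left(2 - 13 \omega\right) e^{\frac{13 \omega}{2}}}{2197}

Both cases combine into a single formula in |ω|:

F(ω) = \frac{16 \pi \left(13 \left|{\omega}\right| + 2\right) e^{- \frac{13 \left|{\omega}\right|}{2}}}{2197}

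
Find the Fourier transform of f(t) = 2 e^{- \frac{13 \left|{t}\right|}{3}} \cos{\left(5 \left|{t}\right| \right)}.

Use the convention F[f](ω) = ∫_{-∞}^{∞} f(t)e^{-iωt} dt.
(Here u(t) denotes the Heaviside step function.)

F(ω) = \frac{156 \left(9 \omega^{2} + 394\right)}{81 \omega^{4} - 1008 \omega^{2} + 155236}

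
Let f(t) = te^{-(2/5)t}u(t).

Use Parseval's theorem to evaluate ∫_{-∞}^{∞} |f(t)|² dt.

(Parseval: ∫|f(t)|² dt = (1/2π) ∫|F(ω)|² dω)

∫|f(t)|² dt = \frac{125}{32}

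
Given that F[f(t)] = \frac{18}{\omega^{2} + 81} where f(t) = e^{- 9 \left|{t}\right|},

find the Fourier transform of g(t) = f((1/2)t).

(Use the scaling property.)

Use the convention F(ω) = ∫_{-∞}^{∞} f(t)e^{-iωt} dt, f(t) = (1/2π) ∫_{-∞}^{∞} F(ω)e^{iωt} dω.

F[g](ω) = \frac{36}{4 \omega^{2} + 81}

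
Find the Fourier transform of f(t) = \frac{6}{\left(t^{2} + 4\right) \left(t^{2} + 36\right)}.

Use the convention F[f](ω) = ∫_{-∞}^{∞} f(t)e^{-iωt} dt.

F(ω) = \frac{\pi \left(3 e^{4 \left|{\omega}\right|} - 1\right) e^{- 6 \left|{\omega}\right|}}{32}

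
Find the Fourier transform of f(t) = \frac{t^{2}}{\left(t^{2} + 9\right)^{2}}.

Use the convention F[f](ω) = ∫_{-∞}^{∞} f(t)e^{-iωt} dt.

F(ω) = \frac{\pi \left(1 - 3 \left|{\omega}\right|\right) e^{- 3 \left|{\omega}\right|}}{6}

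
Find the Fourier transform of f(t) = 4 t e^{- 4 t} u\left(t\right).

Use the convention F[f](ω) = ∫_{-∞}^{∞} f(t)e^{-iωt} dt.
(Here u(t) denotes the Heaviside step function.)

F(ω) = \frac{4}{\left(i \omega + 4\right)^{2}}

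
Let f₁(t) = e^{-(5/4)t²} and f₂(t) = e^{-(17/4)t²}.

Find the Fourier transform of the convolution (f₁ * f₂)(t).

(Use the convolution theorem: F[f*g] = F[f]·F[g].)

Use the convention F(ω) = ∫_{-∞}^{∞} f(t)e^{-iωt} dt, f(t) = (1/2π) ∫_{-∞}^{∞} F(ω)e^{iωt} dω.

F[f₁*f₂](ω) = \frac{4 \sqrt{85} \pi e^{- \frac{22 \omega^{2}}{85}}}{85}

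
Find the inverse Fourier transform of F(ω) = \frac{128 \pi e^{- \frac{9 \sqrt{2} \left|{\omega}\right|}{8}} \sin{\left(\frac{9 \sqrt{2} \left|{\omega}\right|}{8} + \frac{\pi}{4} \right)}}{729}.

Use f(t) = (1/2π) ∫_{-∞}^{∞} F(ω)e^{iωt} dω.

f(t) = \frac{2}{t^{4} + \frac{6561}{256}}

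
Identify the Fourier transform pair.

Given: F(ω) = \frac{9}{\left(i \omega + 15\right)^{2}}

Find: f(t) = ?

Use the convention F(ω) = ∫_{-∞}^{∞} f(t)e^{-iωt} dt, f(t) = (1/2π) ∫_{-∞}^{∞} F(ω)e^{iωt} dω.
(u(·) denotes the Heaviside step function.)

f(t) = 9 t e^{- 15 t} u\left(t\right)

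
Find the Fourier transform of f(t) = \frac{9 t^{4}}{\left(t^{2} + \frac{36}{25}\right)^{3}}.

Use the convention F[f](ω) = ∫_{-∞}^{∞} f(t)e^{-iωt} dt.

F(ω) = \frac{9 \pi \left(12 \omega^{2} - 50 \left|{\omega}\right| + 25\right) e^{- \frac{6 \left|{\omega}\right|}{5}}}{80}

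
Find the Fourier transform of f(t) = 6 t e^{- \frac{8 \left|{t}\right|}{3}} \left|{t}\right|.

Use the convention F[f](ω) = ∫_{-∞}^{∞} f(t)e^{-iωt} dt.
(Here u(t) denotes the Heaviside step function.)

F(ω) = \frac{5832 i \omega \left(3 \omega^{2} - 64\right)}{\left(9 \omega^{2} + 64\right)^{3}}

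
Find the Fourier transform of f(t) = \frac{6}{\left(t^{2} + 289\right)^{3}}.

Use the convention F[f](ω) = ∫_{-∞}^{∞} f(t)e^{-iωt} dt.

F(ω) = \frac{3 \pi \left(289 \omega^{2} + 51 \left|{\omega}\right| + 3\right) e^{- 17 \left|{\omega}\right|}}{5679428}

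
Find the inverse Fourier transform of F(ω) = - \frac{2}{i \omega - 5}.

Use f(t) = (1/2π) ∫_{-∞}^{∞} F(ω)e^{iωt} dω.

f(t) = 2 e^{5 t} u\left(- t\right)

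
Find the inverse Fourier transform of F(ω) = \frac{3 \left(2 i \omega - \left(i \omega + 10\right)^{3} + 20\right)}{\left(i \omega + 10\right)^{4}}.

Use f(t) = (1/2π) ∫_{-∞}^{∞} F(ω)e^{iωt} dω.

f(t) = 3 \left(t^{2} - 1\right) e^{- 10 t} u\left(t\right)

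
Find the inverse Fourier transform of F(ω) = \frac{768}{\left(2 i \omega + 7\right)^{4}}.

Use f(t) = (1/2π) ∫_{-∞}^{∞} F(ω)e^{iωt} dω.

f(t) = 8 t^{3} e^{- \frac{7 t}{2}} u\left(t\right)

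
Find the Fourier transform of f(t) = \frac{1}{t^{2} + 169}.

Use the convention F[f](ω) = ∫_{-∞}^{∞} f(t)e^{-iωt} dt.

F(ω) = \frac{\pi e^{- 13 \left|{\omega}\right|}}{13}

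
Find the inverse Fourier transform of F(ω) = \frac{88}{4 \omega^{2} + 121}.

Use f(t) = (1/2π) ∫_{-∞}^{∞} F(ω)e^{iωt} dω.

f(t) = 2 e^{- \frac{11 \left|{t}\right|}{2}}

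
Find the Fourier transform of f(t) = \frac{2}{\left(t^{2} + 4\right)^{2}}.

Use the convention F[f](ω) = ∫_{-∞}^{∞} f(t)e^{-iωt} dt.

F(ω) = \frac{\pi \left(2 \left|{\omega}\right| + 1\right) e^{- 2 \left|{\omega}\right|}}{8}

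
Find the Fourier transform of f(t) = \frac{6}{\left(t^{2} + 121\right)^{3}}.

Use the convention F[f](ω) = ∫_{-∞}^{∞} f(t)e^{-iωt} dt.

F(ω) = \frac{3 \pi \left(121 \omega^{2} + 33 \left|{\omega}\right| + 3\right) e^{- 11 \left|{\omega}\right|}}{644204}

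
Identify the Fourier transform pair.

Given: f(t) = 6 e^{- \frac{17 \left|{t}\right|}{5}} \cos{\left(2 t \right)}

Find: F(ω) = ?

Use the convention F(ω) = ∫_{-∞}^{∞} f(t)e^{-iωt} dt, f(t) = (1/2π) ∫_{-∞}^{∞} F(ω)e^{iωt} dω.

F(ω) = \frac{1020 \left(25 \omega^{2} + 389\right)}{625 \omega^{4} + 9450 \omega^{2} + 151321}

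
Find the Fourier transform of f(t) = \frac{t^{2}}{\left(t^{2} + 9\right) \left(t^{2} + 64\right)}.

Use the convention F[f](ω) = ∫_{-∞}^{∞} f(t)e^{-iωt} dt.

F(ω) = \frac{\pi \left(8 - 3 e^{5 \left|{\omega}\right|}\right) e^{- 8 \left|{\omega}\right|}}{55}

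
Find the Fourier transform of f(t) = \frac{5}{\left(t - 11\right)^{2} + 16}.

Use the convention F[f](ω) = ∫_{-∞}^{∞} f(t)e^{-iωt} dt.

F(ω) = \frac{5 \pi e^{- 11 i \omega - 4 \left|{\omega}\right|}}{4}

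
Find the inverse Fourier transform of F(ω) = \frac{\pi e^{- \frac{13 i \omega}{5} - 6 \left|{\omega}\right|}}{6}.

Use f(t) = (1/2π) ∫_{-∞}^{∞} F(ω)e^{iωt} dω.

f(t) = \frac{1}{\left(t - \frac{13}{5}\right)^{2} + 36}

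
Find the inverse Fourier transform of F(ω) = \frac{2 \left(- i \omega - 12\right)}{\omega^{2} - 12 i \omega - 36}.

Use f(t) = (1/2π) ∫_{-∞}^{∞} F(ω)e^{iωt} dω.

f(t) = 2 \left(6 t + 1\right) e^{- 6 t} u\left(t\right)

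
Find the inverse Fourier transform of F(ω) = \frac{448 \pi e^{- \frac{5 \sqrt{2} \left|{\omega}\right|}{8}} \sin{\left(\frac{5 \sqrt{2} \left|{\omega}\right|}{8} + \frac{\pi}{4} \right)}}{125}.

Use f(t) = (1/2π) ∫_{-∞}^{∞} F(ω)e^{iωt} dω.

f(t) = \frac{7}{t^{4} + \frac{625}{256}}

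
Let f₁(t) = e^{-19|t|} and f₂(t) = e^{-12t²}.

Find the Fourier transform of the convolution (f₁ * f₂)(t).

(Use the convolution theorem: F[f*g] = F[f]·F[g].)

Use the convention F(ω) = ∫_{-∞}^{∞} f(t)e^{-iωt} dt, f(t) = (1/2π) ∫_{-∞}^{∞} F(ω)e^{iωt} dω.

F[f₁*f₂](ω) = \frac{19 \sqrt{3} \sqrt{\pi} e^{- \frac{\omega^{2}}{48}}}{3 \left(\omega^{2} + 361\right)}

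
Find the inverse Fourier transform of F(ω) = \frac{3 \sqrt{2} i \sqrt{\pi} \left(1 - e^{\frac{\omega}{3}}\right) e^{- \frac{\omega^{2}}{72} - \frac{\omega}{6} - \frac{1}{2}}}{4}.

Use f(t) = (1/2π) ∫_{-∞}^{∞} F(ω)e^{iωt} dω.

f(t) = 9 e^{- 18 t^{2}} \sin{\left(6 t \right)}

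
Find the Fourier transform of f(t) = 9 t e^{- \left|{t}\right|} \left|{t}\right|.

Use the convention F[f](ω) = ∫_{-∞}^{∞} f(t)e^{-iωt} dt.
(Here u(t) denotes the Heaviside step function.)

F(ω) = \frac{36 i \omega \left(\omega^{2} - 3\right)}{\left(\omega^{2} + 1\right)^{3}}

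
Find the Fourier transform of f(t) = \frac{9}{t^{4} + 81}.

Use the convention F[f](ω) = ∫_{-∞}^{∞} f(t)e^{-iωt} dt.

F(ω) = \frac{\pi e^{- \frac{3 \sqrt{2} \left|{\omega}\right|}{2}} \sin{\left(\frac{3 \sqrt{2} \left|{\omega}\right|}{2} + \frac{\pi}{4} \right)}}{3}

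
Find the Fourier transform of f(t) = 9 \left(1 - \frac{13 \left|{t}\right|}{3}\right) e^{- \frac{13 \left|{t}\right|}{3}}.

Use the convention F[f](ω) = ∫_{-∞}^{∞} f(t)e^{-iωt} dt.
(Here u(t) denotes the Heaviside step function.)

F(ω) = \frac{12636 \omega^{2}}{\left(9 \omega^{2} + 169\right)^{2}}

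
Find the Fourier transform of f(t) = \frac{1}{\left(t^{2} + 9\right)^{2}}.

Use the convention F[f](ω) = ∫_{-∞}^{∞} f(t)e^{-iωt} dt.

F(ω) = \frac{\pi \left(3 \left|{\omega}\right| + 1\right) e^{- 3 \left|{\omega}\right|}}{54}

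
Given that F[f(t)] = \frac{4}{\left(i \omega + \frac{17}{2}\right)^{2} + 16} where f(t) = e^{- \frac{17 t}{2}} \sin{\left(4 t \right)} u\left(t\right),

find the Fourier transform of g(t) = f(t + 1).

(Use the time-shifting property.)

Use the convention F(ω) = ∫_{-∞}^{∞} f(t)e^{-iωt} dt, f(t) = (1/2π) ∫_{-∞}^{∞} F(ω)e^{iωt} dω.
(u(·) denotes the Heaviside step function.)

F[g](ω) = \frac{16 e^{i \omega}}{\left(2 i \omega + 17\right)^{2} + 64}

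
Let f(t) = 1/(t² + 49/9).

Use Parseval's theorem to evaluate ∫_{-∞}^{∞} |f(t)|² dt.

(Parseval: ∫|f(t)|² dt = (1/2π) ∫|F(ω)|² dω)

∫|f(t)|² dt = \frac{27 \pi}{686}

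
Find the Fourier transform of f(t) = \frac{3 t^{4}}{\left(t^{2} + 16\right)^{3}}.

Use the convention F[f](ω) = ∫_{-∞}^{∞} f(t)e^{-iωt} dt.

F(ω) = \frac{3 \pi \left(16 \omega^{2} - 20 \left|{\omega}\right| + 3\right) e^{- 4 \left|{\omega}\right|}}{32}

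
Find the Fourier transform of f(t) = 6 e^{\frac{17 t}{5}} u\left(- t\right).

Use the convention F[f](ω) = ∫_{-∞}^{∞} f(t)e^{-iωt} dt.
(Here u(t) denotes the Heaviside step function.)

F(ω) = - \frac{30}{5 i \omega - 17}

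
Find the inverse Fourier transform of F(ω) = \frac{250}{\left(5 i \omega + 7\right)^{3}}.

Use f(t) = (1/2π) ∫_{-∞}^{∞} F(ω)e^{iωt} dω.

f(t) = t^{2} e^{- \frac{7 t}{5}} u\left(t\right)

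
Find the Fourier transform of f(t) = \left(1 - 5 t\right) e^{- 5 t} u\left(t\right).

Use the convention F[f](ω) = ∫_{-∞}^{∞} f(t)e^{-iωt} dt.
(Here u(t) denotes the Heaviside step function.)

F(ω) = \frac{i \omega}{- \omega^{2} + 10 i \omega + 25}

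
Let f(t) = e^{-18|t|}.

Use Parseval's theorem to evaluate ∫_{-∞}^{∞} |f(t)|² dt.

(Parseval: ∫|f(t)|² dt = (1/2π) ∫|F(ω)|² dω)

∫|f(t)|² dt = \frac{1}{18}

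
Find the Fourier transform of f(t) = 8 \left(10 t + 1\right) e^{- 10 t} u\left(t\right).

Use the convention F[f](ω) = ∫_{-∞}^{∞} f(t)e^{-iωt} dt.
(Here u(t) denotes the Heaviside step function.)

F(ω) = \frac{8 \left(- i \omega - 20\right)}{\omega^{2} - 20 i \omega - 100}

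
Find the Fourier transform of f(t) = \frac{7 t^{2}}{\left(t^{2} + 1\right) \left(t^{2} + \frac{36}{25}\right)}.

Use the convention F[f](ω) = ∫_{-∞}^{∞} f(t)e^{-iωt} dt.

F(ω) = - \frac{175 \pi e^{- \left|{\omega}\right|}}{11} + \frac{210 \pi e^{- \frac{6 \left|{\omega}\right|}{5}}}{11}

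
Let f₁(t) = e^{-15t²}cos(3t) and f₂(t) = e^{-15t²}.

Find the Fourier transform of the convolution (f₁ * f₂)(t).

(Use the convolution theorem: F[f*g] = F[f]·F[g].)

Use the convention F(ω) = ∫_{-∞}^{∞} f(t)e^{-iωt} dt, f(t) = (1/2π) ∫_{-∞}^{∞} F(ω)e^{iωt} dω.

F[f₁*f₂](ω) = \frac{\pi \left(e^{\frac{\omega}{5}} + 1\right) e^{- \frac{\omega^{2}}{30} - \frac{\omega}{10} - \frac{3}{20}}}{30}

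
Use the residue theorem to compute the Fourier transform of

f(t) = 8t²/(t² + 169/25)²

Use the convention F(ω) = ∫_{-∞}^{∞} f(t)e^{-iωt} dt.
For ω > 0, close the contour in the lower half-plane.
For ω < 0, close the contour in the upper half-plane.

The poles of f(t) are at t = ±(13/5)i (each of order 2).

Let g(z) = f(z)e^{-iωz}; for large |z| the factor e^{-iωz} decays in the lower half-plane when ω > 0 and in the upper half-plane when ω < 0.

Case ω > 0 (lower half-plane, clockwise contour ⇒ F(ω) = -2πi·ΣRes):
  Res_{z = - \frac{13 i}{5}} g(z) = i \left(\frac{10}{13} - 2 \omega\right) e^{- \frac{13 \omega}{5}} (pole of order 2)
  F(ω) = -2πi·ΣRes = \frac{4 \pi \left(5 - 13 \omega\right) e^{- \frac{13 \omega}{5}}}{13}

Case ω < 0 (upper half-plane, counterclockwise contour ⇒ F(ω) = +2πi·ΣRes):
  Res_{z = \frac{13 i}{5}} g(z) = i \left(- 2 \omega - \frac{10}{13}\right) e^{\frac{13 \omega}{5}} (pole of order 2)
  F(ω) = 2πi·ΣRes = \frac{4 \pi \left(13 \omega + 5\right) e^{\frac{13 \omega}{5}}}{13}

Both cases combine into a single formula in |ω|:

F(ω) = \frac{4 \pi \left(5 - 13 \left|{\omega}\right|\right) e^{- \frac{13 \left|{\omega}\right|}{5}}}{13}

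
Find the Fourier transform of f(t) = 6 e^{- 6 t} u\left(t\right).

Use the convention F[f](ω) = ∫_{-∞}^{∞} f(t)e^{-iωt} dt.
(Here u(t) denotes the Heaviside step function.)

F(ω) = \frac{6}{i \omega + 6}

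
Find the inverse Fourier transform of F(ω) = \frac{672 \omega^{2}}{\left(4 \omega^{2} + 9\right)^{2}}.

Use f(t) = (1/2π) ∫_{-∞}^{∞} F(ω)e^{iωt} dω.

f(t) = 7 \left(1 - \frac{3 \left|{t}\right|}{2}\right) e^{- \frac{3 \left|{t}\right|}{2}}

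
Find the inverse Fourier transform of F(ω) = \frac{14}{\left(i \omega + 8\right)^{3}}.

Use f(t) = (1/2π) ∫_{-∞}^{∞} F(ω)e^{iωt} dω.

f(t) = 7 t^{2} e^{- 8 t} u\left(t\right)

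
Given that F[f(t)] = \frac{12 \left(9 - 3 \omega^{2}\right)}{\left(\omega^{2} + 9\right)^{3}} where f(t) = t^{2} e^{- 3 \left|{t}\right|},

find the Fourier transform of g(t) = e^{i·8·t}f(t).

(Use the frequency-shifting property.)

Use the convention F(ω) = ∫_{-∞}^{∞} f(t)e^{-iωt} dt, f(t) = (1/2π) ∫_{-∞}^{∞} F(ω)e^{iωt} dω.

F[g](ω) = \frac{36 \left(3 - \left(\omega - 8\right)^{2}\right)}{\left(\left(\omega - 8\right)^{2} + 9\right)^{3}}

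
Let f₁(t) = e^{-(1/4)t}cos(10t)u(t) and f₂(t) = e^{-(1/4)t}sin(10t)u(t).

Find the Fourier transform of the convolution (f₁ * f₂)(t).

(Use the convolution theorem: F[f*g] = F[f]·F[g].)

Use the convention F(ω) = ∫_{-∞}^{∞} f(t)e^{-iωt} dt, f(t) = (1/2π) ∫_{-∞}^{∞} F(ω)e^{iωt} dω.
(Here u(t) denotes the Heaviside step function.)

F[f₁*f₂](ω) = \frac{640 \left(4 i \omega + 1\right)}{\left(\left(4 i \omega + 1\right)^{2} + 1600\right)^{2}}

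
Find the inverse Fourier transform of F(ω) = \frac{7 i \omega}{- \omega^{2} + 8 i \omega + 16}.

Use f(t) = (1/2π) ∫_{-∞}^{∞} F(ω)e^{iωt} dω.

f(t) = 7 \left(1 - 4 t\right) e^{- 4 t} u\left(t\right)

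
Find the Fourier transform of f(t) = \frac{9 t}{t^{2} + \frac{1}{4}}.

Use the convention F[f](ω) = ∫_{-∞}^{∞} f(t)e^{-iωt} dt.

F(ω) = - 9 i \pi e^{- \frac{\left|{\omega}\right|}{2}} \operatorname{sign}{\left(\omega \right)}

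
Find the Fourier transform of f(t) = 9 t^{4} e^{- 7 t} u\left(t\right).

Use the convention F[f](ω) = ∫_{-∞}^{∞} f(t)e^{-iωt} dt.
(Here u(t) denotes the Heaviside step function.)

F(ω) = \frac{216}{\left(i \omega + 7\right)^{5}}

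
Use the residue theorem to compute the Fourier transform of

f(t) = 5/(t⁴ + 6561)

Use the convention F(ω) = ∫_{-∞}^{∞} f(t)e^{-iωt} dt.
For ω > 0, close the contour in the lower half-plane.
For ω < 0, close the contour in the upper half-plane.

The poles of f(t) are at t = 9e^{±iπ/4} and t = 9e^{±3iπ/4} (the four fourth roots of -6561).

Let g(z) = f(z)e^{-iωz}; for large |z| the factor e^{-iωz} decays in the lower half-plane when ω > 0 and in the upper half-plane when ω < 0.

Case ω > 0 (lower half-plane, clockwise contour ⇒ F(ω) = -2πi·ΣRes):
  Res_{z = - \frac{9 \sqrt{2}}{2} - \frac{9 \sqrt{2} i}{2}} g(z) = \frac{5 \sqrt{2} i \left(1 - i\right) e^{\frac{9 \sqrt{2} \omega \left(-1 + i\right)}{2}}}{5832}
  Res_{z = \frac{9 \sqrt{2}}{2} - \frac{9 \sqrt{2} i}{2}} g(z) = \frac{5 \sqrt{2} i \left(1 + i\right) e^{- \frac{9 \sqrt{2} \omega \left(1 + i\right)}{2}}}{5832}
  F(ω) = -2πi·ΣRes = \frac{5 \sqrt{2} \pi \left(1 - i\right) \left(e^{9 \sqrt{2} i \omega} + i\right) e^{- \frac{9 \sqrt{2} \omega \left(1 + i\right)}{2}}}{2916} = \frac{5 \pi e^{- \frac{9 \sqrt{2} \omega}{2}} \sin{\left(\frac{9 \sqrt{2} \omega}{2} + \frac{\pi}{4} \right)}}{729}

Case ω < 0 (upper half-plane, counterclockwise contour ⇒ F(ω) = +2πi·ΣRes):
  Res_{z = \frac{9 \sqrt{2}}{2} + \frac{9 \sqrt{2} i}{2}} g(z) = \frac{5 \sqrt{2} i \left(-1 + i\right) e^{\frac{9 \sqrt{2} \omega \left(1 - i\right)}{2}}}{5832}
  Res_{z = - \frac{9 \sqrt{2}}{2} + \frac{9 \sqrt{2} i}{2}} g(z) = \frac{5 \sqrt{2} \left(1 - i\right) e^{\frac{9 \sqrt{2} \omega \left(1 + i\right)}{2}}}{5832}
  F(ω) = 2πi·ΣRes = - \frac{5 \sqrt{2} i \pi \left(i \left(1 - i\right) e^{\frac{9 \sqrt{2} \omega \left(1 - i\right)}{2}} - \left(1 - i\right) e^{\frac{9 \sqrt{2} \omega \left(1 + i\right)}{2}}\right)}{2916} = \frac{5 \pi e^{\frac{9 \sqrt{2} \omega}{2}} \cos{\left(\frac{9 \sqrt{2} \omega}{2} + \frac{\pi}{4} \right)}}{729}

Both cases combine into a single formula in |ω|:

F(ω) = \frac{5 \pi e^{- \frac{9 \sqrt{2} \left|{\omega}\right|}{2}} \sin{\left(\frac{9 \sqrt{2} \left|{\omega}\right|}{2} + \frac{\pi}{4} \right)}}{729}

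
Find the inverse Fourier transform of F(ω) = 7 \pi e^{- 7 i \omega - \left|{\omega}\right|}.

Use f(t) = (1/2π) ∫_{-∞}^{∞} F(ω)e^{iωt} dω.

f(t) = \frac{7}{\left(t - 7\right)^{2} + 1}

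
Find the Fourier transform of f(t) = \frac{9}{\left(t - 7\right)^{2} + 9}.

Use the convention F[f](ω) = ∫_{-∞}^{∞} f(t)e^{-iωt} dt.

F(ω) = 3 \pi e^{- 7 i \omega - 3 \left|{\omega}\right|}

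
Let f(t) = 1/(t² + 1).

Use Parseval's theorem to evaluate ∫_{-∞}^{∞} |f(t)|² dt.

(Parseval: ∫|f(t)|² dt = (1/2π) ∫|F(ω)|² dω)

∫|f(t)|² dt = \frac{\pi}{2}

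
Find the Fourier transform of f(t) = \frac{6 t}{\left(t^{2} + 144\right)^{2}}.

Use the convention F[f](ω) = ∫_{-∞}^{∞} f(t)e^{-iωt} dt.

F(ω) = - \frac{i \pi \omega e^{- 12 \left|{\omega}\right|}}{4}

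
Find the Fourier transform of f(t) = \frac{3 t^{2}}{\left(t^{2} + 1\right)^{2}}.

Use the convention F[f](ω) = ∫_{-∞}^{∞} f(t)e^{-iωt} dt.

F(ω) = \frac{3 \pi \left(1 - \left|{\omega}\right|\right) e^{- \left|{\omega}\right|}}{2}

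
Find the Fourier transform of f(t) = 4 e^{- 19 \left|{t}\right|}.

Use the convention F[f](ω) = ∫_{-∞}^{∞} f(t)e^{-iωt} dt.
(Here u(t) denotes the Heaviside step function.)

F(ω) = \frac{152}{\omega^{2} + 361}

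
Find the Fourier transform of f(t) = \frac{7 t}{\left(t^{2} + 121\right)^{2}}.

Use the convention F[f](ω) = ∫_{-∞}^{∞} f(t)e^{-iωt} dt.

F(ω) = - \frac{7 i \pi \omega e^{- 11 \left|{\omega}\right|}}{22}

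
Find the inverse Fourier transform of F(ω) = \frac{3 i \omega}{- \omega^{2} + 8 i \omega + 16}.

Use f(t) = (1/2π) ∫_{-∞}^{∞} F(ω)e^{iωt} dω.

f(t) = 3 \left(1 - 4 t\right) e^{- 4 t} u\left(t\right)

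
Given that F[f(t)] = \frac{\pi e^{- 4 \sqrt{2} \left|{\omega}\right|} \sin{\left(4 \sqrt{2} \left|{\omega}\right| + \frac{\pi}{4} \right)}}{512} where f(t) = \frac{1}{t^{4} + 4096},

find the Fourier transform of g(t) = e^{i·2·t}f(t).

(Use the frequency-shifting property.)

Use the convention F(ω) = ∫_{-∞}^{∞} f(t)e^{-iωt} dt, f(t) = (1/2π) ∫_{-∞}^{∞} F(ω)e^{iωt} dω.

F[g](ω) = \frac{\pi e^{- 4 \sqrt{2} \left|{\omega - 2}\right|} \sin{\left(4 \sqrt{2} \left|{\omega - 2}\right| + \frac{\pi}{4} \right)}}{512}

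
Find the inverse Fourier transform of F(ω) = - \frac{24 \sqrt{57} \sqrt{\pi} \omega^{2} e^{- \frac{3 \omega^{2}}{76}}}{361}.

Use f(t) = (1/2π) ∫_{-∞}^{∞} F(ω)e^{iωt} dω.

f(t) = 8 \left(\frac{76 t^{2}}{3} - 2\right) e^{- \frac{19 t^{2}}{3}}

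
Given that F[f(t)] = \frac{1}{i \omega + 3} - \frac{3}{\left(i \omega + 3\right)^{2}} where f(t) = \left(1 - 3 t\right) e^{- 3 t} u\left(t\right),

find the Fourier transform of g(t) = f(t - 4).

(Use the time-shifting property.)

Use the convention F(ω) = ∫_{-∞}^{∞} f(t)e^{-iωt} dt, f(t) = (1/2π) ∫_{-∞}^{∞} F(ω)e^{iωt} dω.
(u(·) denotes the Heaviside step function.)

F[g](ω) = \frac{i \omega e^{- 4 i \omega}}{- \omega^{2} + 6 i \omega + 9}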